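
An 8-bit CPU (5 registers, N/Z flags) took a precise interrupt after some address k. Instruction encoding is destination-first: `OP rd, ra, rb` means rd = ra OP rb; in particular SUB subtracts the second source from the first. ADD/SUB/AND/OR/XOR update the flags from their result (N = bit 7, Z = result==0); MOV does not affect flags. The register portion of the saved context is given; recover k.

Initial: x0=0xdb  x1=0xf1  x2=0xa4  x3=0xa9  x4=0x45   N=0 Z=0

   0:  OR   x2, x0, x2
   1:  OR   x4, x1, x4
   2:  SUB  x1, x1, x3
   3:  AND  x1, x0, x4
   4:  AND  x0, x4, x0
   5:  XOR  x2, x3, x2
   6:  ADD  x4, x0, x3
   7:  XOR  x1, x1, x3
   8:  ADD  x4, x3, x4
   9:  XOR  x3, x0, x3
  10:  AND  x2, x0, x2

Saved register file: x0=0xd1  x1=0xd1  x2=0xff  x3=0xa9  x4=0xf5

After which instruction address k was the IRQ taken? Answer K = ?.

K = 4

after  0: x0=0xdb x1=0xf1 x2=0xff x3=0xa9 x4=0x45  N=1 Z=0
after  1: x0=0xdb x1=0xf1 x2=0xff x3=0xa9 x4=0xf5  N=1 Z=0
after  2: x0=0xdb x1=0x48 x2=0xff x3=0xa9 x4=0xf5  N=0 Z=0
after  3: x0=0xdb x1=0xd1 x2=0xff x3=0xa9 x4=0xf5  N=1 Z=0
after  4: x0=0xd1 x1=0xd1 x2=0xff x3=0xa9 x4=0xf5  N=1 Z=0
-- IRQ taken; context saved, return-PC = 5 --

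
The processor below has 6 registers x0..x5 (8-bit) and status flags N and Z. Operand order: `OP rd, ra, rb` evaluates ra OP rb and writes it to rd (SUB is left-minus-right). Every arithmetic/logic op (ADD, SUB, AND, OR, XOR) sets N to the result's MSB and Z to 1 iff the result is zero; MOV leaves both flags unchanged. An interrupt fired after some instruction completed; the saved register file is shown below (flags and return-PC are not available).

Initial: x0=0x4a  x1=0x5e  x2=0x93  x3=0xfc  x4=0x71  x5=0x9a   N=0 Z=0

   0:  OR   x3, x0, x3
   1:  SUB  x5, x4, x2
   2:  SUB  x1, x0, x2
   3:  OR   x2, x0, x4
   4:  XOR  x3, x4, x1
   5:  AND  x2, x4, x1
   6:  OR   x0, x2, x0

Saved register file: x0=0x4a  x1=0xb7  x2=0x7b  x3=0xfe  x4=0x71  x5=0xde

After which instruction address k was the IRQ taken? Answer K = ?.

K = 3

after  0: x0=0x4a x1=0x5e x2=0x93 x3=0xfe x4=0x71 x5=0x9a  N=1 Z=0
after  1: x0=0x4a x1=0x5e x2=0x93 x3=0xfe x4=0x71 x5=0xde  N=1 Z=0
after  2: x0=0x4a x1=0xb7 x2=0x93 x3=0xfe x4=0x71 x5=0xde  N=1 Z=0
after  3: x0=0x4a x1=0xb7 x2=0x7b x3=0xfe x4=0x71 x5=0xde  N=0 Z=0
-- IRQ taken; context saved, return-PC = 4 --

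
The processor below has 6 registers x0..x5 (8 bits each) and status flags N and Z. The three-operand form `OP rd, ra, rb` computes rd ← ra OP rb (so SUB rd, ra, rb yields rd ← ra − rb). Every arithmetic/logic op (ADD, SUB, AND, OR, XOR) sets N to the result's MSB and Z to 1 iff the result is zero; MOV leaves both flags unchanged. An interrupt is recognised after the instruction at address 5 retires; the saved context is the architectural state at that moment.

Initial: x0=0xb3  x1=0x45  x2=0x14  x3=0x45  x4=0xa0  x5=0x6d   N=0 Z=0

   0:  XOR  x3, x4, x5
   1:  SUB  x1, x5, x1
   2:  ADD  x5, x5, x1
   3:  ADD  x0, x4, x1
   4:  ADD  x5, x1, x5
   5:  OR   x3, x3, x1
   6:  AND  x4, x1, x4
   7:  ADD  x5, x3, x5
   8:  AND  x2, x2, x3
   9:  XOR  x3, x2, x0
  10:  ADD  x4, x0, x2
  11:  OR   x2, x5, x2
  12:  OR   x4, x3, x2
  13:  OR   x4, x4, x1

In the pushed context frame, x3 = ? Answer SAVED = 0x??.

SAVED = 0xed

after  0: x0=0xb3 x1=0x45 x2=0x14 x3=0xcd x4=0xa0 x5=0x6d  N=1 Z=0
after  1: x0=0xb3 x1=0x28 x2=0x14 x3=0xcd x4=0xa0 x5=0x6d  N=0 Z=0
after  2: x0=0xb3 x1=0x28 x2=0x14 x3=0xcd x4=0xa0 x5=0x95  N=1 Z=0
after  3: x0=0xc8 x1=0x28 x2=0x14 x3=0xcd x4=0xa0 x5=0x95  N=1 Z=0
after  4: x0=0xc8 x1=0x28 x2=0x14 x3=0xcd x4=0xa0 x5=0xbd  N=1 Z=0
after  5: x0=0xc8 x1=0x28 x2=0x14 x3=0xed x4=0xa0 x5=0xbd  N=1 Z=0
-- IRQ taken; context saved, return-PC = 6 --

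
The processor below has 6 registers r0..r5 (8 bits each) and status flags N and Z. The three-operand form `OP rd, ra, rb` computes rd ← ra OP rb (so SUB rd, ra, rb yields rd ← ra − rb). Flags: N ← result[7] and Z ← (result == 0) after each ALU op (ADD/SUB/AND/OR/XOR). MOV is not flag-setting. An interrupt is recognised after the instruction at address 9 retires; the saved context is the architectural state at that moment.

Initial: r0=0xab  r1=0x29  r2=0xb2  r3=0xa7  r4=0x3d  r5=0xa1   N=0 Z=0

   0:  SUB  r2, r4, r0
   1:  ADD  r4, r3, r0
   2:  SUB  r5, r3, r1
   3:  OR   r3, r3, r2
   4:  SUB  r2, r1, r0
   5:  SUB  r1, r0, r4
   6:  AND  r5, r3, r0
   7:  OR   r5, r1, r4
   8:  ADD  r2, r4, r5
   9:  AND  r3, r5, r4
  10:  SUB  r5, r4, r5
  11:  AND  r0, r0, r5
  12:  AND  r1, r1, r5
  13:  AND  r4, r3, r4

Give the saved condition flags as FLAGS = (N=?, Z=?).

after  0: r0=0xab r1=0x29 r2=0x92 r3=0xa7 r4=0x3d r5=0xa1  N=1 Z=0
after  1: r0=0xab r1=0x29 r2=0x92 r3=0xa7 r4=0x52 r5=0xa1  N=0 Z=0
after  2: r0=0xab r1=0x29 r2=0x92 r3=0xa7 r4=0x52 r5=0x7e  N=0 Z=0
after  3: r0=0xab r1=0x29 r2=0x92 r3=0xb7 r4=0x52 r5=0x7e  N=1 Z=0
after  4: r0=0xab r1=0x29 r2=0x7e r3=0xb7 r4=0x52 r5=0x7e  N=0 Z=0
after  5: r0=0xab r1=0x59 r2=0x7e r3=0xb7 r4=0x52 r5=0x7e  N=0 Z=0
after  6: r0=0xab r1=0x59 r2=0x7e r3=0xb7 r4=0x52 r5=0xa3  N=1 Z=0
after  7: r0=0xab r1=0x59 r2=0x7e r3=0xb7 r4=0x52 r5=0x5b  N=0 Z=0
after  8: r0=0xab r1=0x59 r2=0xad r3=0xb7 r4=0x52 r5=0x5b  N=1 Z=0
after  9: r0=0xab r1=0x59 r2=0xad r3=0x52 r4=0x52 r5=0x5b  N=0 Z=0
-- IRQ taken; context saved, return-PC = 10 --

FLAGS = (N=0, Z=0)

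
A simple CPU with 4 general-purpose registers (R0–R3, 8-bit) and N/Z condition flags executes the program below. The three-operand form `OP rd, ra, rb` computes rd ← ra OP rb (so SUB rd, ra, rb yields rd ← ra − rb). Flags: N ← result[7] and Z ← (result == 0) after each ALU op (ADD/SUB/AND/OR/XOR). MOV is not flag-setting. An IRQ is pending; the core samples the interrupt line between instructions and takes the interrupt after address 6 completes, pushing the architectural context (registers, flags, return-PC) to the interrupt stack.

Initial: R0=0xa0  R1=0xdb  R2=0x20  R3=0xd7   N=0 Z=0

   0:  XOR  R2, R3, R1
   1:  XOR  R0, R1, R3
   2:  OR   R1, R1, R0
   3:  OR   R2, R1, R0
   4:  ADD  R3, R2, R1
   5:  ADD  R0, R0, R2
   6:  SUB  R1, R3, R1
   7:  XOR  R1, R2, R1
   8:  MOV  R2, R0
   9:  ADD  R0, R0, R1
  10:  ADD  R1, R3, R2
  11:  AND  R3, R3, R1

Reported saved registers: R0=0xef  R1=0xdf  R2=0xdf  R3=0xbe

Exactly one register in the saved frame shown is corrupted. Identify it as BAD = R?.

after  0: R0=0xa0 R1=0xdb R2=0x0c R3=0xd7  N=0 Z=0
after  1: R0=0x0c R1=0xdb R2=0x0c R3=0xd7  N=0 Z=0
after  2: R0=0x0c R1=0xdf R2=0x0c R3=0xd7  N=1 Z=0
after  3: R0=0x0c R1=0xdf R2=0xdf R3=0xd7  N=1 Z=0
after  4: R0=0x0c R1=0xdf R2=0xdf R3=0xbe  N=1 Z=0
after  5: R0=0xeb R1=0xdf R2=0xdf R3=0xbe  N=1 Z=0
after  6: R0=0xeb R1=0xdf R2=0xdf R3=0xbe  N=1 Z=0
-- IRQ taken; context saved, return-PC = 7 --
mismatch: R0: reported 0xef vs actual 0xeb

BAD = R0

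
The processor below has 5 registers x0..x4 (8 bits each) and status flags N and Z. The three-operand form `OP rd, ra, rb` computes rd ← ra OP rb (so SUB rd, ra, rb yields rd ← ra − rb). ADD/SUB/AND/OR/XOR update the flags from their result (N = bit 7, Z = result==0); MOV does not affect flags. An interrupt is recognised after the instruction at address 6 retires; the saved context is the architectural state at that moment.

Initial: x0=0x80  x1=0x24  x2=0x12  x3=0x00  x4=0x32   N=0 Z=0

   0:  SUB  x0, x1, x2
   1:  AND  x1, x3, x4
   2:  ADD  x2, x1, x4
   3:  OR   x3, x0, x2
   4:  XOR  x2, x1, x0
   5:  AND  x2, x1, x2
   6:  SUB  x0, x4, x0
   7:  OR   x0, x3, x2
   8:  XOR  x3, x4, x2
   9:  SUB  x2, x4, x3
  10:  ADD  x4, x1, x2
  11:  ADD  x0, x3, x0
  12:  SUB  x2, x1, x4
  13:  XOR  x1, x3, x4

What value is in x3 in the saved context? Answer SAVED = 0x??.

after  0: x0=0x12 x1=0x24 x2=0x12 x3=0x00 x4=0x32  N=0 Z=0
after  1: x0=0x12 x1=0x00 x2=0x12 x3=0x00 x4=0x32  N=0 Z=1
after  2: x0=0x12 x1=0x00 x2=0x32 x3=0x00 x4=0x32  N=0 Z=0
after  3: x0=0x12 x1=0x00 x2=0x32 x3=0x32 x4=0x32  N=0 Z=0
after  4: x0=0x12 x1=0x00 x2=0x12 x3=0x32 x4=0x32  N=0 Z=0
after  5: x0=0x12 x1=0x00 x2=0x00 x3=0x32 x4=0x32  N=0 Z=1
after  6: x0=0x20 x1=0x00 x2=0x00 x3=0x32 x4=0x32  N=0 Z=0
-- IRQ taken; context saved, return-PC = 7 --

SAVED = 0x32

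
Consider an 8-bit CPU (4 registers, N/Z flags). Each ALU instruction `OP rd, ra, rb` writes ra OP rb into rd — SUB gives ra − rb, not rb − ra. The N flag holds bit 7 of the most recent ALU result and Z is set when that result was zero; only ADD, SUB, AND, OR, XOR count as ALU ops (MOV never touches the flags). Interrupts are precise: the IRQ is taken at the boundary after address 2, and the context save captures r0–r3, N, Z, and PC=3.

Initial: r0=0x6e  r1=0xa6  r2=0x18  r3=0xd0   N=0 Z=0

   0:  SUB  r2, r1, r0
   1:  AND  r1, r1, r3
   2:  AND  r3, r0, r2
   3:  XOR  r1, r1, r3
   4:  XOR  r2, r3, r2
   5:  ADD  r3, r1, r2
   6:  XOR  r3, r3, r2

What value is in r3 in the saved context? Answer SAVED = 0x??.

after  0: r0=0x6e r1=0xa6 r2=0x38 r3=0xd0  N=0 Z=0
after  1: r0=0x6e r1=0x80 r2=0x38 r3=0xd0  N=1 Z=0
after  2: r0=0x6e r1=0x80 r2=0x38 r3=0x28  N=0 Z=0
-- IRQ taken; context saved, return-PC = 3 --

SAVED = 0x28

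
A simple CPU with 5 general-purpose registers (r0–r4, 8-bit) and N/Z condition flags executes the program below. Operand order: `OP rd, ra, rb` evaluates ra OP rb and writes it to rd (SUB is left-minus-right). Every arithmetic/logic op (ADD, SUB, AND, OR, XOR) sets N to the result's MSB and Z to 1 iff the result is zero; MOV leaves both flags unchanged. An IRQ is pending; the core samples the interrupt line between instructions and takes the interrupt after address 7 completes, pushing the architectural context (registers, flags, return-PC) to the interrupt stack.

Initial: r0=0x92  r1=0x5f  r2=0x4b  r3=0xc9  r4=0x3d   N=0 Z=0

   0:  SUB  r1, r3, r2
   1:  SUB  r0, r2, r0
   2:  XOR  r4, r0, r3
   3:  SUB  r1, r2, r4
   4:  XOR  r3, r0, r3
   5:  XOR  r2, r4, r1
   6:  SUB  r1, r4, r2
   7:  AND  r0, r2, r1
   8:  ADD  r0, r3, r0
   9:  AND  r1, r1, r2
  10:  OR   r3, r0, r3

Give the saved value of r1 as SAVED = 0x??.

after  0: r0=0x92 r1=0x7e r2=0x4b r3=0xc9 r4=0x3d  N=0 Z=0
after  1: r0=0xb9 r1=0x7e r2=0x4b r3=0xc9 r4=0x3d  N=1 Z=0
after  2: r0=0xb9 r1=0x7e r2=0x4b r3=0xc9 r4=0x70  N=0 Z=0
after  3: r0=0xb9 r1=0xdb r2=0x4b r3=0xc9 r4=0x70  N=1 Z=0
after  4: r0=0xb9 r1=0xdb r2=0x4b r3=0x70 r4=0x70  N=0 Z=0
after  5: r0=0xb9 r1=0xdb r2=0xab r3=0x70 r4=0x70  N=1 Z=0
after  6: r0=0xb9 r1=0xc5 r2=0xab r3=0x70 r4=0x70  N=1 Z=0
after  7: r0=0x81 r1=0xc5 r2=0xab r3=0x70 r4=0x70  N=1 Z=0
-- IRQ taken; context saved, return-PC = 8 --

SAVED = 0xc5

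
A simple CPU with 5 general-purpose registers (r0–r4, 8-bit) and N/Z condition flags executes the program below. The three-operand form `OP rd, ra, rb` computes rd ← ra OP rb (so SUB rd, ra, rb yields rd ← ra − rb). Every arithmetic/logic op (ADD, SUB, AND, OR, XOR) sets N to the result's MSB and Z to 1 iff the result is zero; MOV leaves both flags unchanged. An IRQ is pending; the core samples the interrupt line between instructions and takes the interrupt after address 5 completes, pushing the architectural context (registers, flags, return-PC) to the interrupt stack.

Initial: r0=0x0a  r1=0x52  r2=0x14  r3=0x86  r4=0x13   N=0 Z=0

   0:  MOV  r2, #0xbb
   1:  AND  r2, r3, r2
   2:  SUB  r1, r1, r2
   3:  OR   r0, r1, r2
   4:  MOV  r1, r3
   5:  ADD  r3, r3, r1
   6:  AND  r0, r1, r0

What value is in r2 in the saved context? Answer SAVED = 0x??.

after  0: r0=0x0a r1=0x52 r2=0xbb r3=0x86 r4=0x13  N=0 Z=0
after  1: r0=0x0a r1=0x52 r2=0x82 r3=0x86 r4=0x13  N=1 Z=0
after  2: r0=0x0a r1=0xd0 r2=0x82 r3=0x86 r4=0x13  N=1 Z=0
after  3: r0=0xd2 r1=0xd0 r2=0x82 r3=0x86 r4=0x13  N=1 Z=0
after  4: r0=0xd2 r1=0x86 r2=0x82 r3=0x86 r4=0x13  N=1 Z=0
after  5: r0=0xd2 r1=0x86 r2=0x82 r3=0x0c r4=0x13  N=0 Z=0
-- IRQ taken; context saved, return-PC = 6 --

SAVED = 0x82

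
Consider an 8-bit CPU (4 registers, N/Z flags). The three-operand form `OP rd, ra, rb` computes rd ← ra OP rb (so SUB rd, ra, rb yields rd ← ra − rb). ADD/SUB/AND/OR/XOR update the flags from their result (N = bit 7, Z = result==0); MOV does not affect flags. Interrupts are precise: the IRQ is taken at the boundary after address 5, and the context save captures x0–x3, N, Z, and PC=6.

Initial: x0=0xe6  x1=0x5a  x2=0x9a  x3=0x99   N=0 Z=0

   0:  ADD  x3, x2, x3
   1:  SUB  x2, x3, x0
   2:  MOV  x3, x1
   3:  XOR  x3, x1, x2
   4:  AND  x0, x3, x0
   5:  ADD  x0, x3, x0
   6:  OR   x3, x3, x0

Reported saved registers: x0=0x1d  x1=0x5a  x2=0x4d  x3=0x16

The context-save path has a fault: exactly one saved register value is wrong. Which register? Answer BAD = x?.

BAD = x3

after  0: x0=0xe6 x1=0x5a x2=0x9a x3=0x33  N=0 Z=0
after  1: x0=0xe6 x1=0x5a x2=0x4d x3=0x33  N=0 Z=0
after  2: x0=0xe6 x1=0x5a x2=0x4d x3=0x5a  N=0 Z=0
after  3: x0=0xe6 x1=0x5a x2=0x4d x3=0x17  N=0 Z=0
after  4: x0=0x06 x1=0x5a x2=0x4d x3=0x17  N=0 Z=0
after  5: x0=0x1d x1=0x5a x2=0x4d x3=0x17  N=0 Z=0
-- IRQ taken; context saved, return-PC = 6 --
mismatch: x3: reported 0x16 vs actual 0x17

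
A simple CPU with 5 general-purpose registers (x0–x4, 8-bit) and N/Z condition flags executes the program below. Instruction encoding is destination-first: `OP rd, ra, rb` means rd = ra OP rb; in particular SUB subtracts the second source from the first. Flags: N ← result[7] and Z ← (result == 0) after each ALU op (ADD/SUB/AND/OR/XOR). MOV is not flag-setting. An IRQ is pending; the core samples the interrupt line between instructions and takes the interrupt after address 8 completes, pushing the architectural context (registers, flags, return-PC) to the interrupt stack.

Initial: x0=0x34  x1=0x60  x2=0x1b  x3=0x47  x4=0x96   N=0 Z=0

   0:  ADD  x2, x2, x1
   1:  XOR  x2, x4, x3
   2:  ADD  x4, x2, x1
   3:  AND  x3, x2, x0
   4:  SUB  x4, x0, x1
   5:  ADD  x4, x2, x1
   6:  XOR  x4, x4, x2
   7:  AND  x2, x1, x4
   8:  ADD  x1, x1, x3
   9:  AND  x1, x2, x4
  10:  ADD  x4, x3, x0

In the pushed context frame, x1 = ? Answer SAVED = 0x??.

SAVED = 0x70

after  0: x0=0x34 x1=0x60 x2=0x7b x3=0x47 x4=0x96  N=0 Z=0
after  1: x0=0x34 x1=0x60 x2=0xd1 x3=0x47 x4=0x96  N=1 Z=0
after  2: x0=0x34 x1=0x60 x2=0xd1 x3=0x47 x4=0x31  N=0 Z=0
after  3: x0=0x34 x1=0x60 x2=0xd1 x3=0x10 x4=0x31  N=0 Z=0
after  4: x0=0x34 x1=0x60 x2=0xd1 x3=0x10 x4=0xd4  N=1 Z=0
after  5: x0=0x34 x1=0x60 x2=0xd1 x3=0x10 x4=0x31  N=0 Z=0
after  6: x0=0x34 x1=0x60 x2=0xd1 x3=0x10 x4=0xe0  N=1 Z=0
after  7: x0=0x34 x1=0x60 x2=0x60 x3=0x10 x4=0xe0  N=0 Z=0
after  8: x0=0x34 x1=0x70 x2=0x60 x3=0x10 x4=0xe0  N=0 Z=0
-- IRQ taken; context saved, return-PC = 9 --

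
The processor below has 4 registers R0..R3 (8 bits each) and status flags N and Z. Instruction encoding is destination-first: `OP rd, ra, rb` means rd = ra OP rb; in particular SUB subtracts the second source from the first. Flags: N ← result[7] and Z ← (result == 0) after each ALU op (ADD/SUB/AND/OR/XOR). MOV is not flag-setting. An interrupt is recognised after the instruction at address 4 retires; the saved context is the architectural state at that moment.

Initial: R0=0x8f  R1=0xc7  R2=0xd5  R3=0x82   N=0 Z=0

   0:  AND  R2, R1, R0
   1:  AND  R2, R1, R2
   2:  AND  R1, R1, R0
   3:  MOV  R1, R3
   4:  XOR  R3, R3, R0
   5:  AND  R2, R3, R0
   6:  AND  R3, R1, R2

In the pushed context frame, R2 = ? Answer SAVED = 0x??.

after  0: R0=0x8f R1=0xc7 R2=0x87 R3=0x82  N=1 Z=0
after  1: R0=0x8f R1=0xc7 R2=0x87 R3=0x82  N=1 Z=0
after  2: R0=0x8f R1=0x87 R2=0x87 R3=0x82  N=1 Z=0
after  3: R0=0x8f R1=0x82 R2=0x87 R3=0x82  N=1 Z=0
after  4: R0=0x8f R1=0x82 R2=0x87 R3=0x0d  N=0 Z=0
-- IRQ taken; context saved, return-PC = 5 --

SAVED = 0x87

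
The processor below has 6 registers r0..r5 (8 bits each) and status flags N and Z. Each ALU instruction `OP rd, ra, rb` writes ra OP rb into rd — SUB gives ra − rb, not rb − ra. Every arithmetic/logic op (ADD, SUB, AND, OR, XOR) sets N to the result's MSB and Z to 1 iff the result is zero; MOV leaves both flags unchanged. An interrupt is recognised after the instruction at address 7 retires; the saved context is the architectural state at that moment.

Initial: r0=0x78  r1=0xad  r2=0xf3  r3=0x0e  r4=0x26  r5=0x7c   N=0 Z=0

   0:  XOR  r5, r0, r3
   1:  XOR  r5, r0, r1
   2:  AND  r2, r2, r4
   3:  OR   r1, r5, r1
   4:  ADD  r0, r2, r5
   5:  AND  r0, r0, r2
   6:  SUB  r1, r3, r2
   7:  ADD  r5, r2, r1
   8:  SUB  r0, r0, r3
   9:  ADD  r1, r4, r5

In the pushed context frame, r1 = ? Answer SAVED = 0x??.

SAVED = 0xec

after  0: r0=0x78 r1=0xad r2=0xf3 r3=0x0e r4=0x26 r5=0x76  N=0 Z=0
after  1: r0=0x78 r1=0xad r2=0xf3 r3=0x0e r4=0x26 r5=0xd5  N=1 Z=0
after  2: r0=0x78 r1=0xad r2=0x22 r3=0x0e r4=0x26 r5=0xd5  N=0 Z=0
after  3: r0=0x78 r1=0xfd r2=0x22 r3=0x0e r4=0x26 r5=0xd5  N=1 Z=0
after  4: r0=0xf7 r1=0xfd r2=0x22 r3=0x0e r4=0x26 r5=0xd5  N=1 Z=0
after  5: r0=0x22 r1=0xfd r2=0x22 r3=0x0e r4=0x26 r5=0xd5  N=0 Z=0
after  6: r0=0x22 r1=0xec r2=0x22 r3=0x0e r4=0x26 r5=0xd5  N=1 Z=0
after  7: r0=0x22 r1=0xec r2=0x22 r3=0x0e r4=0x26 r5=0x0e  N=0 Z=0
-- IRQ taken; context saved, return-PC = 8 --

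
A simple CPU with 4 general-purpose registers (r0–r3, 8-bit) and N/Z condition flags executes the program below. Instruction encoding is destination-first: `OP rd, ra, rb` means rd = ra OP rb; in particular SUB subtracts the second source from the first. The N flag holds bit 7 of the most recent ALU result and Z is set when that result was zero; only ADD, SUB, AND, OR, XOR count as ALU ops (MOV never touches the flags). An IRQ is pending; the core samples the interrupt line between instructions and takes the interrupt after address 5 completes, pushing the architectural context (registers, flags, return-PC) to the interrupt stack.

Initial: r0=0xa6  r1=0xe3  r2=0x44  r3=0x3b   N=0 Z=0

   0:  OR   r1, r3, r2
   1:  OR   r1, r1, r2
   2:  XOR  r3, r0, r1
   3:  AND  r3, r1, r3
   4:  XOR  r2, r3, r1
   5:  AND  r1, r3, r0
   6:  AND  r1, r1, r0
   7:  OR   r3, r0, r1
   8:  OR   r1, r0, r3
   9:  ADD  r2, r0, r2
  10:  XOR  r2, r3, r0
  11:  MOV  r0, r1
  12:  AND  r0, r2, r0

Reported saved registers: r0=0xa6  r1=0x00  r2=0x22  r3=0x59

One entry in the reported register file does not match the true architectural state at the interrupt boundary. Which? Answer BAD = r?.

after  0: r0=0xa6 r1=0x7f r2=0x44 r3=0x3b  N=0 Z=0
after  1: r0=0xa6 r1=0x7f r2=0x44 r3=0x3b  N=0 Z=0
after  2: r0=0xa6 r1=0x7f r2=0x44 r3=0xd9  N=1 Z=0
after  3: r0=0xa6 r1=0x7f r2=0x44 r3=0x59  N=0 Z=0
after  4: r0=0xa6 r1=0x7f r2=0x26 r3=0x59  N=0 Z=0
after  5: r0=0xa6 r1=0x00 r2=0x26 r3=0x59  N=0 Z=1
-- IRQ taken; context saved, return-PC = 6 --
mismatch: r2: reported 0x22 vs actual 0x26

BAD = r2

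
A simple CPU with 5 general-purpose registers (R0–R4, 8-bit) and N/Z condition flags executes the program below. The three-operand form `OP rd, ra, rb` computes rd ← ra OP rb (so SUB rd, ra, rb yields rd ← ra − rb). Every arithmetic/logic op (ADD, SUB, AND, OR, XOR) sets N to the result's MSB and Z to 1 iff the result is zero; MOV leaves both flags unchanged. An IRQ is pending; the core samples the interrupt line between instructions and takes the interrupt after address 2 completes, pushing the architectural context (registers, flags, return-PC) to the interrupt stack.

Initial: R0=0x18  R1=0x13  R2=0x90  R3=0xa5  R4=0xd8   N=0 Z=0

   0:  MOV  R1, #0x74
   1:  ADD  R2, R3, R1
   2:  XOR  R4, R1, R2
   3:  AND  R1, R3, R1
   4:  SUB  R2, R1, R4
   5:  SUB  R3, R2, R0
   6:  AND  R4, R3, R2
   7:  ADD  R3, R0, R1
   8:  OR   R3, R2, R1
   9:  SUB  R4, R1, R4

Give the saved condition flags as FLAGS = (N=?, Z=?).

after  0: R0=0x18 R1=0x74 R2=0x90 R3=0xa5 R4=0xd8  N=0 Z=0
after  1: R0=0x18 R1=0x74 R2=0x19 R3=0xa5 R4=0xd8  N=0 Z=0
after  2: R0=0x18 R1=0x74 R2=0x19 R3=0xa5 R4=0x6d  N=0 Z=0
-- IRQ taken; context saved, return-PC = 3 --

FLAGS = (N=0, Z=0)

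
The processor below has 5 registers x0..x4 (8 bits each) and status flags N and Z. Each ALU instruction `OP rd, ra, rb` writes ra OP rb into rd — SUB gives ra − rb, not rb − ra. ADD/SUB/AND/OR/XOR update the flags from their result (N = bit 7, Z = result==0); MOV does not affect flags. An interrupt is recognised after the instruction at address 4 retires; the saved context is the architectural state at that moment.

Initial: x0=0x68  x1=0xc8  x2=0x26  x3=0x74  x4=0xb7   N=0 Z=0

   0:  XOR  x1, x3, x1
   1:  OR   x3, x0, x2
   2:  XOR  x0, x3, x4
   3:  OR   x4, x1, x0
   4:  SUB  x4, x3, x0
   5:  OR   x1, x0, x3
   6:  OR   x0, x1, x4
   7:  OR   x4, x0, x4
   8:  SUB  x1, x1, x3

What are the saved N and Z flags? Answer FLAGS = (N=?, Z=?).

FLAGS = (N=1, Z=0)

after  0: x0=0x68 x1=0xbc x2=0x26 x3=0x74 x4=0xb7  N=1 Z=0
after  1: x0=0x68 x1=0xbc x2=0x26 x3=0x6e x4=0xb7  N=0 Z=0
after  2: x0=0xd9 x1=0xbc x2=0x26 x3=0x6e x4=0xb7  N=1 Z=0
after  3: x0=0xd9 x1=0xbc x2=0x26 x3=0x6e x4=0xfd  N=1 Z=0
after  4: x0=0xd9 x1=0xbc x2=0x26 x3=0x6e x4=0x95  N=1 Z=0
-- IRQ taken; context saved, return-PC = 5 --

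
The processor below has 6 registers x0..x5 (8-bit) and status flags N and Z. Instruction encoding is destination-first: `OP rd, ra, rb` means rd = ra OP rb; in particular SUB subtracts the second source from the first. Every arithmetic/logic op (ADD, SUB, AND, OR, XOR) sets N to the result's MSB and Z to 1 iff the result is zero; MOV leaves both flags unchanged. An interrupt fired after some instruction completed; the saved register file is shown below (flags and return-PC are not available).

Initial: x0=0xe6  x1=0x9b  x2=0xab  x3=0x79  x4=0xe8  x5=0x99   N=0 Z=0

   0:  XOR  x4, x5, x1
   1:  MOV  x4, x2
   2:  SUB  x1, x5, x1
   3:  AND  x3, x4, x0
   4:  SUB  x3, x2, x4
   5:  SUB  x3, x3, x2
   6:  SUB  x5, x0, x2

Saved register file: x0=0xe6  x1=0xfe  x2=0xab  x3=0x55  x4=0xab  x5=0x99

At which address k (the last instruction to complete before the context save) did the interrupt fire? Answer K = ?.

K = 5

after  0: x0=0xe6 x1=0x9b x2=0xab x3=0x79 x4=0x02 x5=0x99  N=0 Z=0
after  1: x0=0xe6 x1=0x9b x2=0xab x3=0x79 x4=0xab x5=0x99  N=0 Z=0
after  2: x0=0xe6 x1=0xfe x2=0xab x3=0x79 x4=0xab x5=0x99  N=1 Z=0
after  3: x0=0xe6 x1=0xfe x2=0xab x3=0xa2 x4=0xab x5=0x99  N=1 Z=0
after  4: x0=0xe6 x1=0xfe x2=0xab x3=0x00 x4=0xab x5=0x99  N=0 Z=1
after  5: x0=0xe6 x1=0xfe x2=0xab x3=0x55 x4=0xab x5=0x99  N=0 Z=0
-- IRQ taken; context saved, return-PC = 6 --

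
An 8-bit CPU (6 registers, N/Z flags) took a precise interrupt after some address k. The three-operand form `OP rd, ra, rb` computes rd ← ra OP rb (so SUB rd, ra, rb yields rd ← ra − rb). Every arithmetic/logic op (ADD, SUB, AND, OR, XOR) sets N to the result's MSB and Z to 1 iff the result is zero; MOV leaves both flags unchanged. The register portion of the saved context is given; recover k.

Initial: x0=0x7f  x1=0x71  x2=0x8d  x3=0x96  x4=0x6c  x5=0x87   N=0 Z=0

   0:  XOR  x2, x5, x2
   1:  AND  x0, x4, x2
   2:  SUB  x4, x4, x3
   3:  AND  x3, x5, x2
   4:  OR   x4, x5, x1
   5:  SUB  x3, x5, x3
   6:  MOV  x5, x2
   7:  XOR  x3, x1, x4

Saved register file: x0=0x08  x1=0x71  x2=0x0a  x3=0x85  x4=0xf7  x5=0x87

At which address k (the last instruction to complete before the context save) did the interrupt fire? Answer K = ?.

after  0: x0=0x7f x1=0x71 x2=0x0a x3=0x96 x4=0x6c x5=0x87  N=0 Z=0
after  1: x0=0x08 x1=0x71 x2=0x0a x3=0x96 x4=0x6c x5=0x87  N=0 Z=0
after  2: x0=0x08 x1=0x71 x2=0x0a x3=0x96 x4=0xd6 x5=0x87  N=1 Z=0
after  3: x0=0x08 x1=0x71 x2=0x0a x3=0x02 x4=0xd6 x5=0x87  N=0 Z=0
after  4: x0=0x08 x1=0x71 x2=0x0a x3=0x02 x4=0xf7 x5=0x87  N=1 Z=0
after  5: x0=0x08 x1=0x71 x2=0x0a x3=0x85 x4=0xf7 x5=0x87  N=1 Z=0
-- IRQ taken; context saved, return-PC = 6 --

K = 5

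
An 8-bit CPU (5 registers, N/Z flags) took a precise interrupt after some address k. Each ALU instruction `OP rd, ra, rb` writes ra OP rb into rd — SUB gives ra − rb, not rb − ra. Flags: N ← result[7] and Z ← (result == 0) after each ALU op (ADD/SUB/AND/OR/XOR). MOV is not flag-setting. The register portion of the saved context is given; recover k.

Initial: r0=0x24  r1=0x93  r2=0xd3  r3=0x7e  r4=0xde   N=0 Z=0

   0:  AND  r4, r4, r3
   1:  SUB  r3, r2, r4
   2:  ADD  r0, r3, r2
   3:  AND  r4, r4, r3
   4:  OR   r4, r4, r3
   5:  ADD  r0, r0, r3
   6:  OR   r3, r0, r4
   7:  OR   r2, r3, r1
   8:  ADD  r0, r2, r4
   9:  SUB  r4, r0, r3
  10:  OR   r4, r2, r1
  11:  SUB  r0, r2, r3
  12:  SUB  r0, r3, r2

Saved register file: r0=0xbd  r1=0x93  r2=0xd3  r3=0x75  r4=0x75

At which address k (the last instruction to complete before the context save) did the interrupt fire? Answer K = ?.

after  0: r0=0x24 r1=0x93 r2=0xd3 r3=0x7e r4=0x5e  N=0 Z=0
after  1: r0=0x24 r1=0x93 r2=0xd3 r3=0x75 r4=0x5e  N=0 Z=0
after  2: r0=0x48 r1=0x93 r2=0xd3 r3=0x75 r4=0x5e  N=0 Z=0
after  3: r0=0x48 r1=0x93 r2=0xd3 r3=0x75 r4=0x54  N=0 Z=0
after  4: r0=0x48 r1=0x93 r2=0xd3 r3=0x75 r4=0x75  N=0 Z=0
after  5: r0=0xbd r1=0x93 r2=0xd3 r3=0x75 r4=0x75  N=1 Z=0
-- IRQ taken; context saved, return-PC = 6 --

K = 5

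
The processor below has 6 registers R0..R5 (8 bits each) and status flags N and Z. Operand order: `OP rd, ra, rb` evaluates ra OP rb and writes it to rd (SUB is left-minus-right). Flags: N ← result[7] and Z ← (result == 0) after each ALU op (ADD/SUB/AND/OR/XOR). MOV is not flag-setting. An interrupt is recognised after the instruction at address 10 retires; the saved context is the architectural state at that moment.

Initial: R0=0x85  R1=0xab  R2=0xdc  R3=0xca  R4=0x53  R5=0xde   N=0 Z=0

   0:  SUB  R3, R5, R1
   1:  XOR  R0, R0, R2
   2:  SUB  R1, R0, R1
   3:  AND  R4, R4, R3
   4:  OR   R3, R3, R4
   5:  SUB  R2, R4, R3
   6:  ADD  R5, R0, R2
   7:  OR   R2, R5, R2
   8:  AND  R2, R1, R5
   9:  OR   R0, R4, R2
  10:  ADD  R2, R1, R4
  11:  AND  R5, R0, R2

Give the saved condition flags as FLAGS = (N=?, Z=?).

FLAGS = (N=1, Z=0)

after  0: R0=0x85 R1=0xab R2=0xdc R3=0x33 R4=0x53 R5=0xde  N=0 Z=0
after  1: R0=0x59 R1=0xab R2=0xdc R3=0x33 R4=0x53 R5=0xde  N=0 Z=0
after  2: R0=0x59 R1=0xae R2=0xdc R3=0x33 R4=0x53 R5=0xde  N=1 Z=0
after  3: R0=0x59 R1=0xae R2=0xdc R3=0x33 R4=0x13 R5=0xde  N=0 Z=0
after  4: R0=0x59 R1=0xae R2=0xdc R3=0x33 R4=0x13 R5=0xde  N=0 Z=0
after  5: R0=0x59 R1=0xae R2=0xe0 R3=0x33 R4=0x13 R5=0xde  N=1 Z=0
after  6: R0=0x59 R1=0xae R2=0xe0 R3=0x33 R4=0x13 R5=0x39  N=0 Z=0
after  7: R0=0x59 R1=0xae R2=0xf9 R3=0x33 R4=0x13 R5=0x39  N=1 Z=0
after  8: R0=0x59 R1=0xae R2=0x28 R3=0x33 R4=0x13 R5=0x39  N=0 Z=0
after  9: R0=0x3b R1=0xae R2=0x28 R3=0x33 R4=0x13 R5=0x39  N=0 Z=0
after 10: R0=0x3b R1=0xae R2=0xc1 R3=0x33 R4=0x13 R5=0x39  N=1 Z=0
-- IRQ taken; context saved, return-PC = 11 --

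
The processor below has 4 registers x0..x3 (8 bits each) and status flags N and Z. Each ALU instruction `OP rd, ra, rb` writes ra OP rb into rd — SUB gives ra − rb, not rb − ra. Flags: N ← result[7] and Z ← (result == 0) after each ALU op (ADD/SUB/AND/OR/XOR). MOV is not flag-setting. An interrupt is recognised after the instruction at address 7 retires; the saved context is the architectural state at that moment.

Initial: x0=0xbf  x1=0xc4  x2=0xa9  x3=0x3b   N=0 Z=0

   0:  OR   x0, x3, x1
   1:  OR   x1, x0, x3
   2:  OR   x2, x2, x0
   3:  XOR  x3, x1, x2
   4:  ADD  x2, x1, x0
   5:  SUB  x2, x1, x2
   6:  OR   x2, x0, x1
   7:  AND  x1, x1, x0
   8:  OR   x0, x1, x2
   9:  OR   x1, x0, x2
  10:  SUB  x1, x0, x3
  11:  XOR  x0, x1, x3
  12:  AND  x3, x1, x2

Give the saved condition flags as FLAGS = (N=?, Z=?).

after  0: x0=0xff x1=0xc4 x2=0xa9 x3=0x3b  N=1 Z=0
after  1: x0=0xff x1=0xff x2=0xa9 x3=0x3b  N=1 Z=0
after  2: x0=0xff x1=0xff x2=0xff x3=0x3b  N=1 Z=0
after  3: x0=0xff x1=0xff x2=0xff x3=0x00  N=0 Z=1
after  4: x0=0xff x1=0xff x2=0xfe x3=0x00  N=1 Z=0
after  5: x0=0xff x1=0xff x2=0x01 x3=0x00  N=0 Z=0
after  6: x0=0xff x1=0xff x2=0xff x3=0x00  N=1 Z=0
after  7: x0=0xff x1=0xff x2=0xff x3=0x00  N=1 Z=0
-- IRQ taken; context saved, return-PC = 8 --

FLAGS = (N=1, Z=0)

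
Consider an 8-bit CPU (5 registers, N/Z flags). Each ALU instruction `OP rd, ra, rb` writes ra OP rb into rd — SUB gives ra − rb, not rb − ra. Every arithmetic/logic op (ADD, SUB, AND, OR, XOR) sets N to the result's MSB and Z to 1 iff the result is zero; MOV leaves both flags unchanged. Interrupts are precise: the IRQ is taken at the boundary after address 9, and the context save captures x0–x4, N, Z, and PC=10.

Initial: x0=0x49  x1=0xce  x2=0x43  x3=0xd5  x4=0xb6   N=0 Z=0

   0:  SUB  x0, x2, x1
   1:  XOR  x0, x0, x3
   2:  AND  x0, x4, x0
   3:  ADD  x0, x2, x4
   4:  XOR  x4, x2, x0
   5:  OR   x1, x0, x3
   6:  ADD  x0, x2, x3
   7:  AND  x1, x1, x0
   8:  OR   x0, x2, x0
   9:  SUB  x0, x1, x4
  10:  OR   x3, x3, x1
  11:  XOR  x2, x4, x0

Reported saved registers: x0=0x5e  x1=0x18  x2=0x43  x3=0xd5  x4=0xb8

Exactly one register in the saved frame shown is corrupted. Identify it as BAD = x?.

BAD = x4

after  0: x0=0x75 x1=0xce x2=0x43 x3=0xd5 x4=0xb6  N=0 Z=0
after  1: x0=0xa0 x1=0xce x2=0x43 x3=0xd5 x4=0xb6  N=1 Z=0
after  2: x0=0xa0 x1=0xce x2=0x43 x3=0xd5 x4=0xb6  N=1 Z=0
after  3: x0=0xf9 x1=0xce x2=0x43 x3=0xd5 x4=0xb6  N=1 Z=0
after  4: x0=0xf9 x1=0xce x2=0x43 x3=0xd5 x4=0xba  N=1 Z=0
after  5: x0=0xf9 x1=0xfd x2=0x43 x3=0xd5 x4=0xba  N=1 Z=0
after  6: x0=0x18 x1=0xfd x2=0x43 x3=0xd5 x4=0xba  N=0 Z=0
after  7: x0=0x18 x1=0x18 x2=0x43 x3=0xd5 x4=0xba  N=0 Z=0
after  8: x0=0x5b x1=0x18 x2=0x43 x3=0xd5 x4=0xba  N=0 Z=0
after  9: x0=0x5e x1=0x18 x2=0x43 x3=0xd5 x4=0xba  N=0 Z=0
-- IRQ taken; context saved, return-PC = 10 --
mismatch: x4: reported 0xb8 vs actual 0xba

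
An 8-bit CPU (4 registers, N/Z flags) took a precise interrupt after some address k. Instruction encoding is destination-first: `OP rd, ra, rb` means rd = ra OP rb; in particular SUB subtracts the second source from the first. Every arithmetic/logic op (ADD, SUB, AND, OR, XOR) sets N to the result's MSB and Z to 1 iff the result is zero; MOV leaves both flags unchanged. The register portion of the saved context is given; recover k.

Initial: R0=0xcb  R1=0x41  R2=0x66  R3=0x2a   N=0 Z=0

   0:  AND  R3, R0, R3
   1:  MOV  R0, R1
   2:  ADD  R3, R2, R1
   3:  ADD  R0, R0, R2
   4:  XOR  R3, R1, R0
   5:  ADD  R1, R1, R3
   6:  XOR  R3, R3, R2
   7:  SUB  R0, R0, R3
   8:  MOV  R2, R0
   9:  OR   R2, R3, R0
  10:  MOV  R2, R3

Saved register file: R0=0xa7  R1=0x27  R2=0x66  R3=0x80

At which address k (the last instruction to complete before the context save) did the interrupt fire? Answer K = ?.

K = 6

after  0: R0=0xcb R1=0x41 R2=0x66 R3=0x0a  N=0 Z=0
after  1: R0=0x41 R1=0x41 R2=0x66 R3=0x0a  N=0 Z=0
after  2: R0=0x41 R1=0x41 R2=0x66 R3=0xa7  N=1 Z=0
after  3: R0=0xa7 R1=0x41 R2=0x66 R3=0xa7  N=1 Z=0
after  4: R0=0xa7 R1=0x41 R2=0x66 R3=0xe6  N=1 Z=0
after  5: R0=0xa7 R1=0x27 R2=0x66 R3=0xe6  N=0 Z=0
after  6: R0=0xa7 R1=0x27 R2=0x66 R3=0x80  N=1 Z=0
-- IRQ taken; context saved, return-PC = 7 --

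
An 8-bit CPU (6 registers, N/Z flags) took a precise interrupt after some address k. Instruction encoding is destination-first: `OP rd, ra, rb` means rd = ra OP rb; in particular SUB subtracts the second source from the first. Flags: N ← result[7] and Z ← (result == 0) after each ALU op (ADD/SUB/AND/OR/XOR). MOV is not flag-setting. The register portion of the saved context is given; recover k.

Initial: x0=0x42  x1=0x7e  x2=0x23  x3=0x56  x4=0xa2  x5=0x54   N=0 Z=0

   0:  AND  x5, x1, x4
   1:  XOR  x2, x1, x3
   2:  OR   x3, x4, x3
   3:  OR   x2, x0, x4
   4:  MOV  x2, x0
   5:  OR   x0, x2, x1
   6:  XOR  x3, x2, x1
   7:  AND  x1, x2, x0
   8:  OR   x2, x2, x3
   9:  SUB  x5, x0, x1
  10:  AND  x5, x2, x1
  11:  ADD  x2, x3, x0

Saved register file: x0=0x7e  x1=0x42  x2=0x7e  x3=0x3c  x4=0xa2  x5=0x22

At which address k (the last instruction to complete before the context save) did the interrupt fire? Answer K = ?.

K = 8

after  0: x0=0x42 x1=0x7e x2=0x23 x3=0x56 x4=0xa2 x5=0x22  N=0 Z=0
after  1: x0=0x42 x1=0x7e x2=0x28 x3=0x56 x4=0xa2 x5=0x22  N=0 Z=0
after  2: x0=0x42 x1=0x7e x2=0x28 x3=0xf6 x4=0xa2 x5=0x22  N=1 Z=0
after  3: x0=0x42 x1=0x7e x2=0xe2 x3=0xf6 x4=0xa2 x5=0x22  N=1 Z=0
after  4: x0=0x42 x1=0x7e x2=0x42 x3=0xf6 x4=0xa2 x5=0x22  N=1 Z=0
after  5: x0=0x7e x1=0x7e x2=0x42 x3=0xf6 x4=0xa2 x5=0x22  N=0 Z=0
after  6: x0=0x7e x1=0x7e x2=0x42 x3=0x3c x4=0xa2 x5=0x22  N=0 Z=0
after  7: x0=0x7e x1=0x42 x2=0x42 x3=0x3c x4=0xa2 x5=0x22  N=0 Z=0
after  8: x0=0x7e x1=0x42 x2=0x7e x3=0x3c x4=0xa2 x5=0x22  N=0 Z=0
-- IRQ taken; context saved, return-PC = 9 --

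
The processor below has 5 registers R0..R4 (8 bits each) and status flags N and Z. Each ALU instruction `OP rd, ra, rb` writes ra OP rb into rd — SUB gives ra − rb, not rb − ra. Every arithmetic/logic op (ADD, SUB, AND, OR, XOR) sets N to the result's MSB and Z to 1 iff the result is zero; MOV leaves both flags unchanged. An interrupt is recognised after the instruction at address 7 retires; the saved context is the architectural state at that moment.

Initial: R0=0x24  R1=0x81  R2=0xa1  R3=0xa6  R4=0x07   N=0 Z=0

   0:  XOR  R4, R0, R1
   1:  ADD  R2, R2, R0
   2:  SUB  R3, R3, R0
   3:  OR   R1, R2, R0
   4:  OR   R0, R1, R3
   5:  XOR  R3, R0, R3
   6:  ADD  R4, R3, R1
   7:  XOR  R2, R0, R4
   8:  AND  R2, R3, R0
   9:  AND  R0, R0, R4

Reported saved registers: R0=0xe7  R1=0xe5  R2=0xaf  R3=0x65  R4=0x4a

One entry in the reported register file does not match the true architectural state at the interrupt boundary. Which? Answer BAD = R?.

BAD = R2

after  0: R0=0x24 R1=0x81 R2=0xa1 R3=0xa6 R4=0xa5  N=1 Z=0
after  1: R0=0x24 R1=0x81 R2=0xc5 R3=0xa6 R4=0xa5  N=1 Z=0
after  2: R0=0x24 R1=0x81 R2=0xc5 R3=0x82 R4=0xa5  N=1 Z=0
after  3: R0=0x24 R1=0xe5 R2=0xc5 R3=0x82 R4=0xa5  N=1 Z=0
after  4: R0=0xe7 R1=0xe5 R2=0xc5 R3=0x82 R4=0xa5  N=1 Z=0
after  5: R0=0xe7 R1=0xe5 R2=0xc5 R3=0x65 R4=0xa5  N=0 Z=0
after  6: R0=0xe7 R1=0xe5 R2=0xc5 R3=0x65 R4=0x4a  N=0 Z=0
after  7: R0=0xe7 R1=0xe5 R2=0xad R3=0x65 R4=0x4a  N=1 Z=0
-- IRQ taken; context saved, return-PC = 8 --
mismatch: R2: reported 0xaf vs actual 0xad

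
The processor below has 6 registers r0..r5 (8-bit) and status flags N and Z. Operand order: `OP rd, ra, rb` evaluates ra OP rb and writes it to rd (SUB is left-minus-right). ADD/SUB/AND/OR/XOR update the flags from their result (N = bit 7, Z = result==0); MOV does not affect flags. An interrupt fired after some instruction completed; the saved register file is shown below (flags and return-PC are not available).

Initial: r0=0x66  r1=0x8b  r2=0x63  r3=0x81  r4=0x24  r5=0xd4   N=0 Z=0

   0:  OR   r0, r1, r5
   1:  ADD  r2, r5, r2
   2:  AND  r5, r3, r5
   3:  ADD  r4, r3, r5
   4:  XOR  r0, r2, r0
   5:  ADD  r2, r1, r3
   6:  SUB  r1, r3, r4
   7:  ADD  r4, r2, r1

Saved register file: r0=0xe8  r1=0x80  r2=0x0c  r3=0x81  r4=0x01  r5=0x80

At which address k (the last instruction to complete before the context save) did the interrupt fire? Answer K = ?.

after  0: r0=0xdf r1=0x8b r2=0x63 r3=0x81 r4=0x24 r5=0xd4  N=1 Z=0
after  1: r0=0xdf r1=0x8b r2=0x37 r3=0x81 r4=0x24 r5=0xd4  N=0 Z=0
after  2: r0=0xdf r1=0x8b r2=0x37 r3=0x81 r4=0x24 r5=0x80  N=1 Z=0
after  3: r0=0xdf r1=0x8b r2=0x37 r3=0x81 r4=0x01 r5=0x80  N=0 Z=0
after  4: r0=0xe8 r1=0x8b r2=0x37 r3=0x81 r4=0x01 r5=0x80  N=1 Z=0
after  5: r0=0xe8 r1=0x8b r2=0x0c r3=0x81 r4=0x01 r5=0x80  N=0 Z=0
after  6: r0=0xe8 r1=0x80 r2=0x0c r3=0x81 r4=0x01 r5=0x80  N=1 Z=0
-- IRQ taken; context saved, return-PC = 7 --

K = 6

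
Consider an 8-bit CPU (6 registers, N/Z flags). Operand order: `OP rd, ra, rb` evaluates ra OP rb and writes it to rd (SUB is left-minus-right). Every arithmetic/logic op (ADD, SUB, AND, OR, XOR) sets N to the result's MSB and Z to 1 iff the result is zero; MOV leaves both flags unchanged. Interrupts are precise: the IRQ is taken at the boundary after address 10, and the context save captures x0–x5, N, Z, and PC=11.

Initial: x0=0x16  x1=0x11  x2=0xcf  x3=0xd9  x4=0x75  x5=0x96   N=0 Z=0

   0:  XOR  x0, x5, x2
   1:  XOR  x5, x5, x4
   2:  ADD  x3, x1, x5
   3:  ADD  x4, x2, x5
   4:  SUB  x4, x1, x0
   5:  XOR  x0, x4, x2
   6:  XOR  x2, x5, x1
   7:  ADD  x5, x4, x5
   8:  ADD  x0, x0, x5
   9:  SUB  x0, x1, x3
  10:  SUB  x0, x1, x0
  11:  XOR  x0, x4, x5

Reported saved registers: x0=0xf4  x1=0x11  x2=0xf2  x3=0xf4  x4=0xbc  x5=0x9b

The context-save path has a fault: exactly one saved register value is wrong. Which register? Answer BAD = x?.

BAD = x4

after  0: x0=0x59 x1=0x11 x2=0xcf x3=0xd9 x4=0x75 x5=0x96  N=0 Z=0
after  1: x0=0x59 x1=0x11 x2=0xcf x3=0xd9 x4=0x75 x5=0xe3  N=1 Z=0
after  2: x0=0x59 x1=0x11 x2=0xcf x3=0xf4 x4=0x75 x5=0xe3  N=1 Z=0
after  3: x0=0x59 x1=0x11 x2=0xcf x3=0xf4 x4=0xb2 x5=0xe3  N=1 Z=0
after  4: x0=0x59 x1=0x11 x2=0xcf x3=0xf4 x4=0xb8 x5=0xe3  N=1 Z=0
after  5: x0=0x77 x1=0x11 x2=0xcf x3=0xf4 x4=0xb8 x5=0xe3  N=0 Z=0
after  6: x0=0x77 x1=0x11 x2=0xf2 x3=0xf4 x4=0xb8 x5=0xe3  N=1 Z=0
after  7: x0=0x77 x1=0x11 x2=0xf2 x3=0xf4 x4=0xb8 x5=0x9b  N=1 Z=0
after  8: x0=0x12 x1=0x11 x2=0xf2 x3=0xf4 x4=0xb8 x5=0x9b  N=0 Z=0
after  9: x0=0x1d x1=0x11 x2=0xf2 x3=0xf4 x4=0xb8 x5=0x9b  N=0 Z=0
after 10: x0=0xf4 x1=0x11 x2=0xf2 x3=0xf4 x4=0xb8 x5=0x9b  N=1 Z=0
-- IRQ taken; context saved, return-PC = 11 --
mismatch: x4: reported 0xbc vs actual 0xb8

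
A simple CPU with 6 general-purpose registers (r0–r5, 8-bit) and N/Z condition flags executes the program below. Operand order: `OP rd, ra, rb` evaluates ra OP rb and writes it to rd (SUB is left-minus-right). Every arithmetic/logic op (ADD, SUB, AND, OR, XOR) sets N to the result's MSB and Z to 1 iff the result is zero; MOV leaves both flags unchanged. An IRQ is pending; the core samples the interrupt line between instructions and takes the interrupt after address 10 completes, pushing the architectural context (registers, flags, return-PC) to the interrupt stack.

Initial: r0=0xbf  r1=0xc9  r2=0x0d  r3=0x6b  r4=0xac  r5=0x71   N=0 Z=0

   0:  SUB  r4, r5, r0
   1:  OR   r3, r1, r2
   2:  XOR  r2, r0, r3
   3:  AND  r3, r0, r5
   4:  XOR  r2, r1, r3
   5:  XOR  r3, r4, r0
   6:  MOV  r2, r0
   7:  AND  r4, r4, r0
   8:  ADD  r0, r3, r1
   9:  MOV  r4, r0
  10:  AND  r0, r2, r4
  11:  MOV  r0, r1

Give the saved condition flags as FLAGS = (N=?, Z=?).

FLAGS = (N=1, Z=0)

after  0: r0=0xbf r1=0xc9 r2=0x0d r3=0x6b r4=0xb2 r5=0x71  N=1 Z=0
after  1: r0=0xbf r1=0xc9 r2=0x0d r3=0xcd r4=0xb2 r5=0x71  N=1 Z=0
after  2: r0=0xbf r1=0xc9 r2=0x72 r3=0xcd r4=0xb2 r5=0x71  N=0 Z=0
after  3: r0=0xbf r1=0xc9 r2=0x72 r3=0x31 r4=0xb2 r5=0x71  N=0 Z=0
after  4: r0=0xbf r1=0xc9 r2=0xf8 r3=0x31 r4=0xb2 r5=0x71  N=1 Z=0
after  5: r0=0xbf r1=0xc9 r2=0xf8 r3=0x0d r4=0xb2 r5=0x71  N=0 Z=0
after  6: r0=0xbf r1=0xc9 r2=0xbf r3=0x0d r4=0xb2 r5=0x71  N=0 Z=0
after  7: r0=0xbf r1=0xc9 r2=0xbf r3=0x0d r4=0xb2 r5=0x71  N=1 Z=0
after  8: r0=0xd6 r1=0xc9 r2=0xbf r3=0x0d r4=0xb2 r5=0x71  N=1 Z=0
after  9: r0=0xd6 r1=0xc9 r2=0xbf r3=0x0d r4=0xd6 r5=0x71  N=1 Z=0
after 10: r0=0x96 r1=0xc9 r2=0xbf r3=0x0d r4=0xd6 r5=0x71  N=1 Z=0
-- IRQ taken; context saved, return-PC = 11 --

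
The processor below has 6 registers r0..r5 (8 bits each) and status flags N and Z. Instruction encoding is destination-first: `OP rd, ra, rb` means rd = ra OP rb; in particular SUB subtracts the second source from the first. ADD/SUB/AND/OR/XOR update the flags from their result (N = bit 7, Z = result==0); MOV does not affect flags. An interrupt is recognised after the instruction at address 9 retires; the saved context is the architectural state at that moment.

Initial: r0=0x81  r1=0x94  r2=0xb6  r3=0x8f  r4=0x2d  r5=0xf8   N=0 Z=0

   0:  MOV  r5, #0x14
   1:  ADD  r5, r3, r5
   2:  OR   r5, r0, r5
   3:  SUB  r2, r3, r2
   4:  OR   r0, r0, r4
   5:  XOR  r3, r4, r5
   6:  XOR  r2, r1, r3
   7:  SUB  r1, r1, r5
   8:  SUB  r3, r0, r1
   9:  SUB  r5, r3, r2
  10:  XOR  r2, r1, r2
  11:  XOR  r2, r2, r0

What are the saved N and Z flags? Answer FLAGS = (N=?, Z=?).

after  0: r0=0x81 r1=0x94 r2=0xb6 r3=0x8f r4=0x2d r5=0x14  N=0 Z=0
after  1: r0=0x81 r1=0x94 r2=0xb6 r3=0x8f r4=0x2d r5=0xa3  N=1 Z=0
after  2: r0=0x81 r1=0x94 r2=0xb6 r3=0x8f r4=0x2d r5=0xa3  N=1 Z=0
after  3: r0=0x81 r1=0x94 r2=0xd9 r3=0x8f r4=0x2d r5=0xa3  N=1 Z=0
after  4: r0=0xad r1=0x94 r2=0xd9 r3=0x8f r4=0x2d r5=0xa3  N=1 Z=0
after  5: r0=0xad r1=0x94 r2=0xd9 r3=0x8e r4=0x2d r5=0xa3  N=1 Z=0
after  6: r0=0xad r1=0x94 r2=0x1a r3=0x8e r4=0x2d r5=0xa3  N=0 Z=0
after  7: r0=0xad r1=0xf1 r2=0x1a r3=0x8e r4=0x2d r5=0xa3  N=1 Z=0
after  8: r0=0xad r1=0xf1 r2=0x1a r3=0xbc r4=0x2d r5=0xa3  N=1 Z=0
after  9: r0=0xad r1=0xf1 r2=0x1a r3=0xbc r4=0x2d r5=0xa2  N=1 Z=0
-- IRQ taken; context saved, return-PC = 10 --

FLAGS = (N=1, Z=0)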